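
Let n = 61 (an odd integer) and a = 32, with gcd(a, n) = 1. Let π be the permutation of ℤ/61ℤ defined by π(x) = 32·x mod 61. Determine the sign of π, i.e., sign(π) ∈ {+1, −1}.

-1

Orbit of 47 under x↦32x: [47, 40, 60, 29, 13, 50, 14]… (length divides ord_61(32)).
6 cycles of lengths [12, 12, 12, 12, 12, 1].
n − c = 61 − 6 = 55; sign = (−1)^55 = -1.
Check: (32/61) = -1 by Zolotarev.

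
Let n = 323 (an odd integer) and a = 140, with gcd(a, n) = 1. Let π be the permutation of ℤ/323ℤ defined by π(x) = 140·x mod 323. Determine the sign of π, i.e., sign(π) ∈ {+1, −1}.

+1

Start at x=305: 305 → 64 → 239 → 191 → 254 → 30 → 1 → … (one orbit).
35 cycles of lengths [12, 12, 12, 12, 12, 12, 12, 12, 12, 12, 12, 12, 12, 12, 12, 12, 12, 12, 12, 12, 12, 12, 12, 12, 4, 4, 4, 4, 3, 3, 3, 3, 3, 3, 1].
35 cycles on 323: each ℓ→(−1)^(ℓ−1), product (−1)^288 = +1.
Via Zolotarev, sign(π_{140}) = (140|323) = +1.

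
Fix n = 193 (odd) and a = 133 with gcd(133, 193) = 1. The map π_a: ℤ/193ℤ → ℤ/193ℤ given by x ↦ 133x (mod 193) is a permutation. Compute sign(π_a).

Trace 29: π^k(29) = [29, 190, 180, 8, 99, 43, 122] for k=0..6.
Decompose π into cycles: lengths [64, 64, 64, 1] (4 cycles, including the fixed point 0).
4 cycles on 193: each ℓ→(−1)^(ℓ−1), product (−1)^189 = -1.
The Jacobi symbol (133|193) = -1 (Zolotarev) agrees.

-1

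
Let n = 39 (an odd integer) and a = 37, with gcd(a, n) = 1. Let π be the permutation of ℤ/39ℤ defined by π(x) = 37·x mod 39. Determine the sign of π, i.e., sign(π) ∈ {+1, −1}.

Orbit of 22 under x↦37x: [22, 34, 10, 19, 1, 37, 4]… (length divides ord_39(37)).
Cycle lengths of π_37 on ℤ/39ℤ: [12, 12, 12, 1, 1, 1]; 6 cycles in total.
39 − 6 = 33 transpositions; sign(π) = (−1)^33 = -1.

-1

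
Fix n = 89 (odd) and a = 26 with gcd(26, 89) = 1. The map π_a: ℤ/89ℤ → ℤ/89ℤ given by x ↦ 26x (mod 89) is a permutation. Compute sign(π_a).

Start at x=1: 1 → 26 → 53 → 43 → 50 → 54 → 69 → … (one orbit).
Cycle lengths of π_26 on ℤ/89ℤ: [88, 1]; 2 cycles in total.
89 − 2 = 87 transpositions; sign(π) = (−1)^87 = -1.
Via Zolotarev, sign(π_{26}) = (26|89) = -1.

-1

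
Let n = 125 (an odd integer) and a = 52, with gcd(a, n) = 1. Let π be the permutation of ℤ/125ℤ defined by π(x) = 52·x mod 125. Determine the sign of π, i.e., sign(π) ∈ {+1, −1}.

Trace 71: π^k(71) = [71, 67, 109, 43, 111, 22, 19] for k=0..6.
π_52 has 4 disjoint cycles with lengths [100, 20, 4, 1] on {0,…,124}.
4 cycles on 125: each ℓ→(−1)^(ℓ−1), product (−1)^121 = -1.
Zolotarev: (52|125) = -1, matching the cycle-count sign.

-1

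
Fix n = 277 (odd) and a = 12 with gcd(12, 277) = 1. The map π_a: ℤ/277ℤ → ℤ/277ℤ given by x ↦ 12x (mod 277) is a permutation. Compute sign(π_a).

Trace 36: π^k(36) = [36, 155, 198, 160, 258, 49, 34] for k=0..6.
π_12 has 3 disjoint cycles with lengths [138, 138, 1] on {0,…,276}.
With 3 cycles on 277 points, sign = (−1)^{277−3} = +1.

+1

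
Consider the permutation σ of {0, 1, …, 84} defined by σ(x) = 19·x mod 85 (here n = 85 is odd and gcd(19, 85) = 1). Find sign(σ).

+1

Start at x=21: 21 → 59 → 16 → 49 → 81 → 9 → 1 → … (one orbit).
Decompose π into cycles: lengths [8, 8, 8, 8, 8, 8, 8, 8, 8, 8, 2, 2, 1] (13 cycles, including the fixed point 0).
sign(π) = (−1)^{n − #cycles} = (−1)^{85−13} = (−1)^72 = +1.
The Jacobi symbol (19|85) = +1 (Zolotarev) agrees.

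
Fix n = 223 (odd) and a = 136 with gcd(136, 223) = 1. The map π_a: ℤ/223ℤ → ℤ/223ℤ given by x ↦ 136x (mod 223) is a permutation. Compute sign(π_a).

Start at x=210: 210 → 16 → 169 → 15 → 33 → 28 → 17 → … (one orbit).
π_136 has 7 disjoint cycles with lengths [37, 37, 37, 37, 37, 37, 1] on {0,…,222}.
sign(π) = (−1)^{n − #cycles} = (−1)^{223−7} = (−1)^216 = +1.
(136|223)_J = +1 (Zolotarev's lemma cross-check).

+1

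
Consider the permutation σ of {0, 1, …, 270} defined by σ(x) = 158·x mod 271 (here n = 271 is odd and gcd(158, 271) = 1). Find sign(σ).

+1

Start at x=83: 83 → 106 → 217 → 140 → 169 → 144 → 259 → … (one orbit).
11 cycles of lengths [27, 27, 27, 27, 27, 27, 27, 27, 27, 27, 1].
11 cycles on 271: each ℓ→(−1)^(ℓ−1), product (−1)^260 = +1.
The Jacobi symbol (158|271) = +1 (Zolotarev) agrees.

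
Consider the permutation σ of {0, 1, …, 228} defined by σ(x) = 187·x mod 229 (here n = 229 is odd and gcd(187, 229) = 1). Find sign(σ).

+1

Trace 17: π^k(17) = [17, 202, 218, 4, 61, 186, 203] for k=0..6.
7 cycles of lengths [38, 38, 38, 38, 38, 38, 1].
sign(π) = (−1)^{n − #cycles} = (−1)^{229−7} = (−1)^222 = +1.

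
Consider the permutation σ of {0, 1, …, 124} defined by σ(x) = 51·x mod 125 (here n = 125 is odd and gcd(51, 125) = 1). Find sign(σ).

Trace 51: π^k(51) = [51, 101, 26, 76, 1] for k=0..4.
Cycle type of π: 5×20 + 1×25; total 45 cycles.
Σ(ℓ_i−1) = 125−45 = 80; sign = (−1)^80 = +1.
Check: (51/125) = +1 by Zolotarev.

+1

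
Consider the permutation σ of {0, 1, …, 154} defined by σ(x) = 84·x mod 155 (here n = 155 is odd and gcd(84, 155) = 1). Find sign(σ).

Start at x=74: 74 → 16 → 104 → 56 → 54 → 41 → 34 → … (one orbit).
Cycle type of π: 30×5 + 2×2 + 1; total 8 cycles.
Σ(ℓ_i−1) = 155−8 = 147; sign = (−1)^147 = -1.

-1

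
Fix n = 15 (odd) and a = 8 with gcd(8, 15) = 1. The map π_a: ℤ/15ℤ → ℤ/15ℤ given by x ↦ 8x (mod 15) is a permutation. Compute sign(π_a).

Trace 2: π^k(2) = [2, 1, 8, 4] for k=0..3.
Cycle type of π: 4×3 + 2 + 1; total 5 cycles.
With 5 cycles on 15 points, sign = (−1)^{15−5} = +1.

+1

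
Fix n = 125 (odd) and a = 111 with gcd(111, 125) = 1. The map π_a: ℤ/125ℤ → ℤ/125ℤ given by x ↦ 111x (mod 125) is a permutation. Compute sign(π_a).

Trace 66: π^k(66) = [66, 76, 61, 21, 81, 116, 1] for k=0..6.
The orbit structure of x ↦ 111x mod 125: 13 orbits of sizes [25, 25, 25, 25, 5, 5, 5, 5, 1, 1, 1, 1, 1].
sign(π) = (−1)^{n − #cycles} = (−1)^{125−13} = (−1)^112 = +1.
Check: (111/125) = +1 by Zolotarev.

+1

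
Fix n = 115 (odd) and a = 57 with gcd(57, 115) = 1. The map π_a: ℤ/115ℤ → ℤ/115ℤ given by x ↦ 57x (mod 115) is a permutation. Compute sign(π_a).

Start at x=102: 102 → 64 → 83 → 16 → 107 → 4 → 113 → … (one orbit).
Decompose π into cycles: lengths [44, 44, 22, 4, 1] (5 cycles, including the fixed point 0).
sign(π) = (−1)^{n − #cycles} = (−1)^{115−5} = (−1)^110 = +1.
Check: (57/115) = +1 by Zolotarev.

+1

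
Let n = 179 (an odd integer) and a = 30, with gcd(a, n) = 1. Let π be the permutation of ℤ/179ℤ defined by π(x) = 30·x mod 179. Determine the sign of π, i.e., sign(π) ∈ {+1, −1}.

Start at x=74: 74 → 72 → 12 → 2 → 60 → 10 → 121 → … (one orbit).
Cycle type of π: 178 + 1; total 2 cycles.
n − c = 179 − 2 = 177; sign = (−1)^177 = -1.
(30|179)_J = -1 (Zolotarev's lemma cross-check).

-1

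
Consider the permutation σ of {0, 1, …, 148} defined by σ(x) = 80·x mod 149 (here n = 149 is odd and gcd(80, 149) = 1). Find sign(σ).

+1

Orbit of 25 under x↦80x: [25, 63, 123, 6, 33, 107, 67]… (length divides ord_149(80)).
Cycle lengths of π_80 on ℤ/149ℤ: [37, 37, 37, 37, 1]; 5 cycles in total.
n − c = 149 − 5 = 144; sign = (−1)^144 = +1.
Check: (80/149) = +1 by Zolotarev.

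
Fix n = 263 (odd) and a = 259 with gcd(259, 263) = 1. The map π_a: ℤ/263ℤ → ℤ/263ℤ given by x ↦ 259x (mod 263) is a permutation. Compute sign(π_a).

Orbit of 163 under x↦259x: [163, 137, 241, 88, 174, 93, 154]… (length divides ord_263(259)).
2 cycles of lengths [262, 1].
n − c = 263 − 2 = 261; sign = (−1)^261 = -1.
The Jacobi symbol (259|263) = -1 (Zolotarev) agrees.

-1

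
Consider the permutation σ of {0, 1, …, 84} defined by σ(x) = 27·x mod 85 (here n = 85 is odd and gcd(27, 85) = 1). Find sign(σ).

Start at x=19: 19 → 3 → 81 → 62 → 59 → 63 → 1 → … (one orbit).
π_27 has 7 disjoint cycles with lengths [16, 16, 16, 16, 16, 4, 1] on {0,…,84}.
Σ(ℓ_i−1) = 85−7 = 78; sign = (−1)^78 = +1.
Zolotarev: (27|85) = +1, matching the cycle-count sign.

+1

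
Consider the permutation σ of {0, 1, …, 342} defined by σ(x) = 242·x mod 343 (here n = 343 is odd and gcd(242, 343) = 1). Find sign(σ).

+1

Trace 338: π^k(338) = [338, 162, 102, 331, 183, 39, 177] for k=0..6.
7 cycles of lengths [147, 147, 21, 21, 3, 3, 1].
sign(π) = (−1)^{n − #cycles} = (−1)^{343−7} = (−1)^336 = +1.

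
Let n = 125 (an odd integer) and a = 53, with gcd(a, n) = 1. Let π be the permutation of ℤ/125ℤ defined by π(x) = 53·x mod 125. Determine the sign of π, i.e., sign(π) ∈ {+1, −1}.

Trace 94: π^k(94) = [94, 107, 46, 63, 89, 92, 1] for k=0..6.
4 cycles of lengths [100, 20, 4, 1].
Σ(ℓ_i−1) = 125−4 = 121; sign = (−1)^121 = -1.
(53|125)_J = -1 (Zolotarev's lemma cross-check).

-1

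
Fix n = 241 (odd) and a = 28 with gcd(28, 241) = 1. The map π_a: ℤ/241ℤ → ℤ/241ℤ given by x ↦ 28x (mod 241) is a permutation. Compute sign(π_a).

-1

Start at x=1: 1 → 28 → 61 → 21 → 106 → 76 → 200 → … (one orbit).
Cycle type of π: 80×3 + 1; total 4 cycles.
Σ(ℓ_i−1) = 241−4 = 237; sign = (−1)^237 = -1.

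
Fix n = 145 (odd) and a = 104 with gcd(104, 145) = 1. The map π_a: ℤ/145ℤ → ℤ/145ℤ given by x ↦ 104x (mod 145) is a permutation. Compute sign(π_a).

-1

Start at x=1: 1 → 104 → 86 → 99 → 1 (one orbit).
Decompose π into cycles: lengths [4, 4, 4, 4, 4, 4, 4, 4, 4, 4, 4, 4, 4, 4, 4, 4, 4, 4, 4, 4, 4, 4, 4, 4, 4, 4, 4, 4, 4, 4, 4, 4, 4, 4, 4, 2, 2, 1] (38 cycles, including the fixed point 0).
38 cycles on 145: each ℓ→(−1)^(ℓ−1), product (−1)^107 = -1.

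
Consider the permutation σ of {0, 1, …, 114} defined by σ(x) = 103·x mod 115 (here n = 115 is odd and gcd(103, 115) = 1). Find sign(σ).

Start at x=43: 43 → 59 → 97 → 101 → 53 → 54 → 42 → … (one orbit).
Cycle lengths of π_103 on ℤ/115ℤ: [44, 44, 22, 4, 1]; 5 cycles in total.
Σ(ℓ_i−1) = 115−5 = 110; sign = (−1)^110 = +1.
Zolotarev: (103|115) = +1, matching the cycle-count sign.

+1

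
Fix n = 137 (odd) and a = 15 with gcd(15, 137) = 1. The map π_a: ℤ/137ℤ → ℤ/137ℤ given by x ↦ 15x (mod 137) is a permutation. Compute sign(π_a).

+1

Trace 119: π^k(119) = [119, 4, 60, 78, 74, 14, 73] for k=0..6.
Cycle type of π: 34×4 + 1; total 5 cycles.
137 − 5 = 132 transpositions; sign(π) = (−1)^132 = +1.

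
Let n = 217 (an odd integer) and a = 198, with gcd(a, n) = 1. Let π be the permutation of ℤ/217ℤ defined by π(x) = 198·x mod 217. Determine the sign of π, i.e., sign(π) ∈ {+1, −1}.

-1

Start at x=8: 8 → 65 → 67 → 29 → 100 → 53 → 78 → … (one orbit).
10 cycles of lengths [30, 30, 30, 30, 30, 30, 30, 3, 3, 1].
Σ(ℓ_i−1) = 217−10 = 207; sign = (−1)^207 = -1.
Via Zolotarev, sign(π_{198}) = (198|217) = -1.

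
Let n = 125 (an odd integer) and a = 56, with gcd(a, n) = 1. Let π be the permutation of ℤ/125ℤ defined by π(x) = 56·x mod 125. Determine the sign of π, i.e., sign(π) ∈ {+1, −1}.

+1

Orbit of 26 under x↦56x: [26, 81, 36, 16, 21, 51, 106]… (length divides ord_125(56)).
π_56 has 13 disjoint cycles with lengths [25, 25, 25, 25, 5, 5, 5, 5, 1, 1, 1, 1, 1] on {0,…,124}.
With 13 cycles on 125 points, sign = (−1)^{125−13} = +1.
(56|125)_J = +1 (Zolotarev's lemma cross-check).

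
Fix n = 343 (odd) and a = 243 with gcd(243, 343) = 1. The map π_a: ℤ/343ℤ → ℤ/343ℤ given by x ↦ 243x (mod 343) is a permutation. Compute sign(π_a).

-1

Trace 26: π^k(26) = [26, 144, 6, 86, 318, 99, 47] for k=0..6.
The orbit structure of x ↦ 243x mod 343: 4 orbits of sizes [294, 42, 6, 1].
343 − 4 = 339 transpositions; sign(π) = (−1)^339 = -1.
Via Zolotarev, sign(π_{243}) = (243|343) = -1.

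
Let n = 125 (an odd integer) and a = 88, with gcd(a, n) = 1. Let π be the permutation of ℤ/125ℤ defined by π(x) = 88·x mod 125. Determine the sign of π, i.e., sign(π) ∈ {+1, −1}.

-1

Trace 112: π^k(112) = [112, 106, 78, 114, 32, 66, 58] for k=0..6.
Cycle type of π: 100 + 20 + 4 + 1; total 4 cycles.
sign(π) = (−1)^{n − #cycles} = (−1)^{125−4} = (−1)^121 = -1.
Via Zolotarev, sign(π_{88}) = (88|125) = -1.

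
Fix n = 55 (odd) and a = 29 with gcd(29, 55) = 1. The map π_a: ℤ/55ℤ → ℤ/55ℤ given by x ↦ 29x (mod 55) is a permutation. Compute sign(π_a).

-1

Start at x=31: 31 → 19 → 1 → 29 → 16 → 24 → 36 → … (one orbit).
The orbit structure of x ↦ 29x mod 55: 8 orbits of sizes [10, 10, 10, 10, 10, 2, 2, 1].
Σ(ℓ_i−1) = 55−8 = 47; sign = (−1)^47 = -1.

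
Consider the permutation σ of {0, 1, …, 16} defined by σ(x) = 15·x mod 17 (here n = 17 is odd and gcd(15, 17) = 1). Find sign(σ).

Orbit of 9 under x↦15x: [9, 16, 2, 13, 8, 1, 15]… (length divides ord_17(15)).
π_15 has 3 disjoint cycles with lengths [8, 8, 1] on {0,…,16}.
With 3 cycles on 17 points, sign = (−1)^{17−3} = +1.

+1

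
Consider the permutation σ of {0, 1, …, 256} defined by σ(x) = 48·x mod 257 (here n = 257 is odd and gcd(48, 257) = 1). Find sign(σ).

-1

Start at x=41: 41 → 169 → 145 → 21 → 237 → 68 → 180 → … (one orbit).
Decompose π into cycles: lengths [256, 1] (2 cycles, including the fixed point 0).
257 − 2 = 255 transpositions; sign(π) = (−1)^255 = -1.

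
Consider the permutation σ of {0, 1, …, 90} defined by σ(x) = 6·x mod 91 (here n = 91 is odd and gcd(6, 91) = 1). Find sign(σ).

Trace 36: π^k(36) = [36, 34, 22, 41, 64, 20, 29] for k=0..6.
π_6 has 11 disjoint cycles with lengths [12, 12, 12, 12, 12, 12, 12, 2, 2, 2, 1] on {0,…,90}.
Σ(ℓ_i−1) = 91−11 = 80; sign = (−1)^80 = +1.
(6|91)_J = +1 (Zolotarev's lemma cross-check).

+1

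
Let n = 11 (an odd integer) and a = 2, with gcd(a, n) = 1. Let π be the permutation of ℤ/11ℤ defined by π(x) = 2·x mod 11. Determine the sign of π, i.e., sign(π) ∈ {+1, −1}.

Orbit of 1 under x↦2x: [1, 2, 4, 8, 5, 10, 9]… (length divides ord_11(2)).
π_2 has 2 disjoint cycles with lengths [10, 1] on {0,…,10}.
2 cycles on 11: each ℓ→(−1)^(ℓ−1), product (−1)^9 = -1.
Zolotarev: (2|11) = -1, matching the cycle-count sign.

-1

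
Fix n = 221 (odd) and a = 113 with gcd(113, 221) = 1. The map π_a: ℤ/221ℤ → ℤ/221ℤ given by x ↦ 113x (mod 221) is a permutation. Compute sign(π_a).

-1

Start at x=120: 120 → 79 → 87 → 107 → 157 → 61 → 42 → … (one orbit).
Cycle type of π: 48×4 + 16 + 3×4 + 1; total 10 cycles.
10 cycles on 221: each ℓ→(−1)^(ℓ−1), product (−1)^211 = -1.
(113|221)_J = -1 (Zolotarev's lemma cross-check).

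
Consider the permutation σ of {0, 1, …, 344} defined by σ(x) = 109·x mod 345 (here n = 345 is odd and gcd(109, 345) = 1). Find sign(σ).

Trace 16: π^k(16) = [16, 19, 1, 109, 151, 244, 31] for k=0..6.
Cycle lengths of π_109 on ℤ/345ℤ: [22, 22, 22, 22, 22, 22, 22, 22, 22, 22, 22, 22, 22, 22, 22, 2, 2, 2, 2, 2, 2, 1, 1, 1]; 24 cycles in total.
sign(π) = (−1)^{n − #cycles} = (−1)^{345−24} = (−1)^321 = -1.
Zolotarev: (109|345) = -1, matching the cycle-count sign.

-1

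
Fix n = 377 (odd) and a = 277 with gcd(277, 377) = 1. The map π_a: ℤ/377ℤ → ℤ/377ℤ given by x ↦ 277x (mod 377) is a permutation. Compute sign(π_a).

Orbit of 88 under x↦277x: [88, 248, 82, 94, 25, 139, 49]… (length divides ord_377(277)).
15 cycles of lengths [42, 42, 42, 42, 42, 42, 42, 42, 7, 7, 7, 7, 6, 6, 1].
n − c = 377 − 15 = 362; sign = (−1)^362 = +1.

+1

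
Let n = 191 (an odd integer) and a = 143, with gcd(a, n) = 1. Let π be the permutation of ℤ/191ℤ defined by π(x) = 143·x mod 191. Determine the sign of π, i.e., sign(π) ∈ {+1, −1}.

Start at x=31: 31 → 40 → 181 → 98 → 71 → 30 → 88 → … (one orbit).
Decompose π into cycles: lengths [190, 1] (2 cycles, including the fixed point 0).
Σ(ℓ_i−1) = 191−2 = 189; sign = (−1)^189 = -1.
Zolotarev: (143|191) = -1, matching the cycle-count sign.

-1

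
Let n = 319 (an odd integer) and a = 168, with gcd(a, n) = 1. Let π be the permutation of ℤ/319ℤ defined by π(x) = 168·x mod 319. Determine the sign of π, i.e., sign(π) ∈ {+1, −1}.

Trace 136: π^k(136) = [136, 199, 256, 262, 313, 268, 45] for k=0..6.
π_168 has 15 disjoint cycles with lengths [35, 35, 35, 35, 35, 35, 35, 35, 7, 7, 7, 7, 5, 5, 1] on {0,…,318}.
Σ(ℓ_i−1) = 319−15 = 304; sign = (−1)^304 = +1.
Zolotarev: (168|319) = +1, matching the cycle-count sign.

+1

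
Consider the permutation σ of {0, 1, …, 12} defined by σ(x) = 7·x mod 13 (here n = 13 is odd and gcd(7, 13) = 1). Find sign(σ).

Trace 9: π^k(9) = [9, 11, 12, 6, 3, 8, 4] for k=0..6.
Cycle lengths of π_7 on ℤ/13ℤ: [12, 1]; 2 cycles in total.
13 − 2 = 11 transpositions; sign(π) = (−1)^11 = -1.
Via Zolotarev, sign(π_{7}) = (7|13) = -1.

-1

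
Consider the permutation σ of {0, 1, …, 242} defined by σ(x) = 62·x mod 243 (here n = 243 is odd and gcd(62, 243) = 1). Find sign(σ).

Orbit of 199 under x↦62x: [199, 188, 235, 233, 109, 197, 64]… (length divides ord_243(62)).
Cycle lengths of π_62 on ℤ/243ℤ: [54, 54, 54, 18, 18, 18, 6, 6, 6, 2, 2, 2, 2, 1]; 14 cycles in total.
14 cycles on 243: each ℓ→(−1)^(ℓ−1), product (−1)^229 = -1.
The Jacobi symbol (62|243) = -1 (Zolotarev) agrees.

-1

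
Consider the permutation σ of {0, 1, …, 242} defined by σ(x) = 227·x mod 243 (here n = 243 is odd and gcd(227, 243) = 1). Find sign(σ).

Start at x=35: 35 → 169 → 212 → 10 → 83 → 130 → 107 → … (one orbit).
6 cycles of lengths [162, 54, 18, 6, 2, 1].
With 6 cycles on 243 points, sign = (−1)^{243−6} = -1.
The Jacobi symbol (227|243) = -1 (Zolotarev) agrees.

-1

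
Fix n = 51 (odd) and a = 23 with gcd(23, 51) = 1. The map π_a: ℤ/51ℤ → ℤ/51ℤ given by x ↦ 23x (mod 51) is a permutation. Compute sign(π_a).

Trace 4: π^k(4) = [4, 41, 25, 14, 16, 11, 49] for k=0..6.
The orbit structure of x ↦ 23x mod 51: 5 orbits of sizes [16, 16, 16, 2, 1].
With 5 cycles on 51 points, sign = (−1)^{51−5} = +1.

+1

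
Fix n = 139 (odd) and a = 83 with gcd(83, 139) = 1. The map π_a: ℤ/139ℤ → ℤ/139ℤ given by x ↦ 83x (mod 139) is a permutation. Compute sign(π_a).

Trace 89: π^k(89) = [89, 20, 131, 31, 71, 55, 117] for k=0..6.
Cycle lengths of π_83 on ℤ/139ℤ: [69, 69, 1]; 3 cycles in total.
139 − 3 = 136 transpositions; sign(π) = (−1)^136 = +1.
The Jacobi symbol (83|139) = +1 (Zolotarev) agrees.

+1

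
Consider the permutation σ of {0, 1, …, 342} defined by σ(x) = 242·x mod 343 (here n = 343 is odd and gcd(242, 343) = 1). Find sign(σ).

Orbit of 15 under x↦242x: [15, 200, 37, 36, 137, 226, 155]… (length divides ord_343(242)).
7 cycles of lengths [147, 147, 21, 21, 3, 3, 1].
343 − 7 = 336 transpositions; sign(π) = (−1)^336 = +1.
Check: (242/343) = +1 by Zolotarev.

+1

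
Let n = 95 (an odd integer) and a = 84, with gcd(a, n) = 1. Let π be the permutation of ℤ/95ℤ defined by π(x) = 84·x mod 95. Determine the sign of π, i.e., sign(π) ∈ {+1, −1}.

Orbit of 1 under x↦84x: [1, 84, 26, 94, 11, 69]… (length divides ord_95(84)).
Decompose π into cycles: lengths [6, 6, 6, 6, 6, 6, 6, 6, 6, 6, 6, 6, 6, 6, 6, 2, 2, 1] (18 cycles, including the fixed point 0).
Σ(ℓ_i−1) = 95−18 = 77; sign = (−1)^77 = -1.
Zolotarev: (84|95) = -1, matching the cycle-count sign.

-1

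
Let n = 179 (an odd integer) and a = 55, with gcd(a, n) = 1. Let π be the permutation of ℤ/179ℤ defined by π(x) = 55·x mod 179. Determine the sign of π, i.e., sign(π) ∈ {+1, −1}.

Trace 81: π^k(81) = [81, 159, 153, 2, 110, 143, 168] for k=0..6.
The orbit structure of x ↦ 55x mod 179: 2 orbits of sizes [178, 1].
179 − 2 = 177 transpositions; sign(π) = (−1)^177 = -1.
Check: (55/179) = -1 by Zolotarev.

-1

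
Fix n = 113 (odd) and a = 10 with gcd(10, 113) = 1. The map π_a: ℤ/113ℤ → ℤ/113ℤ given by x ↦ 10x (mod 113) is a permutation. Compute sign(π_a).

-1

Trace 105: π^k(105) = [105, 33, 104, 23, 4, 40, 61] for k=0..6.
Cycle type of π: 112 + 1; total 2 cycles.
With 2 cycles on 113 points, sign = (−1)^{113−2} = -1.
Via Zolotarev, sign(π_{10}) = (10|113) = -1.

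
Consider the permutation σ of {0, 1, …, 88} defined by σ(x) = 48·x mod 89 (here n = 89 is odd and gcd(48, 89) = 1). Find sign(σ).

Start at x=77: 77 → 47 → 31 → 64 → 46 → 72 → 74 → … (one orbit).
Cycle lengths of π_48 on ℤ/89ℤ: [88, 1]; 2 cycles in total.
89 − 2 = 87 transpositions; sign(π) = (−1)^87 = -1.
Via Zolotarev, sign(π_{48}) = (48|89) = -1.

-1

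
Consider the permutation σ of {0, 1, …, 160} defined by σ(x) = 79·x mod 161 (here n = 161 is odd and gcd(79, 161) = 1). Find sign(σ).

Start at x=148: 148 → 100 → 11 → 64 → 65 → 144 → 106 → … (one orbit).
Cycle type of π: 66×2 + 22 + 3×2 + 1; total 6 cycles.
sign(π) = (−1)^{n − #cycles} = (−1)^{161−6} = (−1)^155 = -1.
Check: (79/161) = -1 by Zolotarev.

-1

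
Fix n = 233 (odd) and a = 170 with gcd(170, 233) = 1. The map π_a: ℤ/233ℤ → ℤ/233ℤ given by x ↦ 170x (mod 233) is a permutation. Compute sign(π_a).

+1

Trace 8: π^k(8) = [8, 195, 64, 162, 46, 131, 135] for k=0..6.
5 cycles of lengths [58, 58, 58, 58, 1].
n − c = 233 − 5 = 228; sign = (−1)^228 = +1.
Check: (170/233) = +1 by Zolotarev.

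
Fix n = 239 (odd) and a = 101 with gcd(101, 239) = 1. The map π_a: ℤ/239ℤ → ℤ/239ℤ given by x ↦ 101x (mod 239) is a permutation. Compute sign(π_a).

Orbit of 1 under x↦101x: [1, 101, 163, 211, 40, 216, 67]… (length divides ord_239(101)).
Cycle type of π: 17×14 + 1; total 15 cycles.
Σ(ℓ_i−1) = 239−15 = 224; sign = (−1)^224 = +1.
Zolotarev: (101|239) = +1, matching the cycle-count sign.

+1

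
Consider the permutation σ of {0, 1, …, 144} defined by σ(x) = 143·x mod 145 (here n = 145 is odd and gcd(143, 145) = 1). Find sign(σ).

Orbit of 129 under x↦143x: [129, 32, 81, 128, 34, 77, 136]… (length divides ord_145(143)).
Cycle type of π: 28×5 + 4 + 1; total 7 cycles.
n − c = 145 − 7 = 138; sign = (−1)^138 = +1.

+1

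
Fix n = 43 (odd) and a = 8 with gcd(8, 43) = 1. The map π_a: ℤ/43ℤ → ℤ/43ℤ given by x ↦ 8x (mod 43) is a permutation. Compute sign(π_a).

-1

Start at x=42: 42 → 35 → 22 → 4 → 32 → 41 → 27 → … (one orbit).
The orbit structure of x ↦ 8x mod 43: 4 orbits of sizes [14, 14, 14, 1].
4 cycles on 43: each ℓ→(−1)^(ℓ−1), product (−1)^39 = -1.
The Jacobi symbol (8|43) = -1 (Zolotarev) agrees.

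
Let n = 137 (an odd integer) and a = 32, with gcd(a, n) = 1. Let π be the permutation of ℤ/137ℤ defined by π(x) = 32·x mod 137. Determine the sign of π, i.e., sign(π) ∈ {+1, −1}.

Trace 133: π^k(133) = [133, 9, 14, 37, 88, 76, 103] for k=0..6.
3 cycles of lengths [68, 68, 1].
n − c = 137 − 3 = 134; sign = (−1)^134 = +1.
Check: (32/137) = +1 by Zolotarev.

+1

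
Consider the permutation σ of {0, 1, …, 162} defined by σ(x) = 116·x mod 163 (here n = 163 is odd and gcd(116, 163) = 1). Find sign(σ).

Start at x=17: 17 → 16 → 63 → 136 → 128 → 15 → 110 → … (one orbit).
Cycle type of π: 162 + 1; total 2 cycles.
With 2 cycles on 163 points, sign = (−1)^{163−2} = -1.

-1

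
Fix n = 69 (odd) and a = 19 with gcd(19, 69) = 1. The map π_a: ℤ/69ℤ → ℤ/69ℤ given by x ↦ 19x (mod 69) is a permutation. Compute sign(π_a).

Start at x=28: 28 → 49 → 34 → 25 → 61 → 55 → 10 → … (one orbit).
Cycle type of π: 22×3 + 1×3; total 6 cycles.
sign(π) = (−1)^{n − #cycles} = (−1)^{69−6} = (−1)^63 = -1.
Via Zolotarev, sign(π_{19}) = (19|69) = -1.

-1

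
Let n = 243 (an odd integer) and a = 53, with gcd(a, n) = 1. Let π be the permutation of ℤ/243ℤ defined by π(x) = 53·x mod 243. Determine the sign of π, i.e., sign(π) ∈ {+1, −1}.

Start at x=217: 217 → 80 → 109 → 188 → 1 → 53 → 136 → … (one orbit).
Cycle lengths of π_53 on ℤ/243ℤ: [18, 18, 18, 18, 18, 18, 18, 18, 18, 6, 6, 6, 6, 6, 6, 6, 6, 6, 2, 2, 2, 2, 2, 2, 2, 2, 2, 2, 2, 2, 2, 1]; 32 cycles in total.
Σ(ℓ_i−1) = 243−32 = 211; sign = (−1)^211 = -1.

-1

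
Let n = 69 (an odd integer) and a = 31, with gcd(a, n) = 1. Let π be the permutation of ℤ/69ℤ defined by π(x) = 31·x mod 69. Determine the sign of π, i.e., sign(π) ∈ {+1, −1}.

+1

Orbit of 58 under x↦31x: [58, 4, 55, 49, 1, 31, 64]… (length divides ord_69(31)).
Cycle lengths of π_31 on ℤ/69ℤ: [11, 11, 11, 11, 11, 11, 1, 1, 1]; 9 cycles in total.
n − c = 69 − 9 = 60; sign = (−1)^60 = +1.
Via Zolotarev, sign(π_{31}) = (31|69) = +1.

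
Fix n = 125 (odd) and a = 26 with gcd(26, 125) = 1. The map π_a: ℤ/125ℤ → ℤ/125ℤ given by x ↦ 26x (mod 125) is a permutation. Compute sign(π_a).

Start at x=26: 26 → 51 → 76 → 101 → 1 → 26 (one orbit).
Decompose π into cycles: lengths [5, 5, 5, 5, 5, 5, 5, 5, 5, 5, 5, 5, 5, 5, 5, 5, 5, 5, 5, 5, 1, 1, 1, 1, 1, 1, 1, 1, 1, 1, 1, 1, 1, 1, 1, 1, 1, 1, 1, 1, 1, 1, 1, 1, 1] (45 cycles, including the fixed point 0).
125 − 45 = 80 transpositions; sign(π) = (−1)^80 = +1.

+1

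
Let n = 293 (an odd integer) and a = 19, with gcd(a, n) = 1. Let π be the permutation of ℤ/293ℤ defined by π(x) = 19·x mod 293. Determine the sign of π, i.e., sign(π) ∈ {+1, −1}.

Trace 277: π^k(277) = [277, 282, 84, 131, 145, 118, 191] for k=0..6.
π_19 has 2 disjoint cycles with lengths [292, 1] on {0,…,292}.
n − c = 293 − 2 = 291; sign = (−1)^291 = -1.
The Jacobi symbol (19|293) = -1 (Zolotarev) agrees.

-1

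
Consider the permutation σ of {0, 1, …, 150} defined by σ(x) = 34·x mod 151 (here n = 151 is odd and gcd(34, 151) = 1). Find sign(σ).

+1

Start at x=69: 69 → 81 → 36 → 16 → 91 → 74 → 100 → … (one orbit).
Decompose π into cycles: lengths [75, 75, 1] (3 cycles, including the fixed point 0).
sign(π) = (−1)^{n − #cycles} = (−1)^{151−3} = (−1)^148 = +1.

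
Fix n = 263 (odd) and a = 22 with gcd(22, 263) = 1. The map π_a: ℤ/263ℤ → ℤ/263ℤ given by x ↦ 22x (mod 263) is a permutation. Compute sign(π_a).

Start at x=244: 244 → 108 → 9 → 198 → 148 → 100 → 96 → … (one orbit).
π_22 has 3 disjoint cycles with lengths [131, 131, 1] on {0,…,262}.
3 cycles on 263: each ℓ→(−1)^(ℓ−1), product (−1)^260 = +1.
The Jacobi symbol (22|263) = +1 (Zolotarev) agrees.

+1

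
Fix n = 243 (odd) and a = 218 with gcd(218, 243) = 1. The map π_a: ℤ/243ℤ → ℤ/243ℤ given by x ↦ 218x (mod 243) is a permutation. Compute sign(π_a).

Trace 176: π^k(176) = [176, 217, 164, 31, 197, 178, 167] for k=0..6.
Cycle lengths of π_218 on ℤ/243ℤ: [162, 54, 18, 6, 2, 1]; 6 cycles in total.
sign(π) = (−1)^{n − #cycles} = (−1)^{243−6} = (−1)^237 = -1.

-1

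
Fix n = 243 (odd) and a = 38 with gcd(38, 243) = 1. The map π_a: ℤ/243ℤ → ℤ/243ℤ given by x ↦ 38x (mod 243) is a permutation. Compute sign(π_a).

Trace 197: π^k(197) = [197, 196, 158, 172, 218, 22, 107] for k=0..6.
π_38 has 6 disjoint cycles with lengths [162, 54, 18, 6, 2, 1] on {0,…,242}.
sign(π) = (−1)^{n − #cycles} = (−1)^{243−6} = (−1)^237 = -1.
Zolotarev: (38|243) = -1, matching the cycle-count sign.

-1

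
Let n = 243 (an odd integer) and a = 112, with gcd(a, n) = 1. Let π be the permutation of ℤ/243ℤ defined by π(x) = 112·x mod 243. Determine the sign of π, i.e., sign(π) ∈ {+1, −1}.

Trace 64: π^k(64) = [64, 121, 187, 46, 49, 142, 109] for k=0..6.
Cycle type of π: 81×2 + 27×2 + 9×2 + 3×2 + 1×3; total 11 cycles.
sign(π) = (−1)^{n − #cycles} = (−1)^{243−11} = (−1)^232 = +1.
Check: (112/243) = +1 by Zolotarev.

+1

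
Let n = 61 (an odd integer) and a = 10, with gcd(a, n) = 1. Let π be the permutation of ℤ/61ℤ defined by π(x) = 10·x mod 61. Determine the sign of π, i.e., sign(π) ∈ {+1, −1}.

Start at x=46: 46 → 33 → 25 → 6 → 60 → 51 → 22 → … (one orbit).
2 cycles of lengths [60, 1].
Σ(ℓ_i−1) = 61−2 = 59; sign = (−1)^59 = -1.
Zolotarev: (10|61) = -1, matching the cycle-count sign.

-1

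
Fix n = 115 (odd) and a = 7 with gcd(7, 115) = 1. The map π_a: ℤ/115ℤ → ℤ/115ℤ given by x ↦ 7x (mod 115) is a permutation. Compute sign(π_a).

Trace 39: π^k(39) = [39, 43, 71, 37, 29, 88, 41] for k=0..6.
Cycle lengths of π_7 on ℤ/115ℤ: [44, 44, 22, 4, 1]; 5 cycles in total.
115 − 5 = 110 transpositions; sign(π) = (−1)^110 = +1.
Zolotarev: (7|115) = +1, matching the cycle-count sign.

+1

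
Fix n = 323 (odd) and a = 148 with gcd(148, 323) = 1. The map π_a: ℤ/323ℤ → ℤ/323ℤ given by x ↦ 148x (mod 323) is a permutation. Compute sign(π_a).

+1

Start at x=278: 278 → 123 → 116 → 49 → 146 → 290 → 284 → … (one orbit).
Cycle lengths of π_148 on ℤ/323ℤ: [144, 144, 18, 16, 1]; 5 cycles in total.
323 − 5 = 318 transpositions; sign(π) = (−1)^318 = +1.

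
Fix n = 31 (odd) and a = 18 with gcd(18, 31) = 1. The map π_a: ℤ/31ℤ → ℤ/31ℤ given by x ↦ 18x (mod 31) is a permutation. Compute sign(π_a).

Trace 1: π^k(1) = [1, 18, 14, 4, 10, 25, 16] for k=0..6.
Cycle type of π: 15×2 + 1; total 3 cycles.
Σ(ℓ_i−1) = 31−3 = 28; sign = (−1)^28 = +1.
Check: (18/31) = +1 by Zolotarev.

+1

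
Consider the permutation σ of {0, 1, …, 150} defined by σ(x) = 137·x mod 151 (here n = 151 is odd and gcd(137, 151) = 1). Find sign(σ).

Orbit of 68 under x↦137x: [68, 105, 40, 44, 139, 17, 64]… (length divides ord_151(137)).
Cycle lengths of π_137 on ℤ/151ℤ: [75, 75, 1]; 3 cycles in total.
sign(π) = (−1)^{n − #cycles} = (−1)^{151−3} = (−1)^148 = +1.
Zolotarev: (137|151) = +1, matching the cycle-count sign.

+1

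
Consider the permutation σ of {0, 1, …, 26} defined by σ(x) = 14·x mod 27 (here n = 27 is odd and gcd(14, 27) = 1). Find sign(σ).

-1

Trace 16: π^k(16) = [16, 8, 4, 2, 1, 14, 7] for k=0..6.
4 cycles of lengths [18, 6, 2, 1].
n − c = 27 − 4 = 23; sign = (−1)^23 = -1.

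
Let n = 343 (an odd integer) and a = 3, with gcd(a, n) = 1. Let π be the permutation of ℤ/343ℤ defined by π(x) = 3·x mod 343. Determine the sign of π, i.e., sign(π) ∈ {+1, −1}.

Trace 178: π^k(178) = [178, 191, 230, 4, 12, 36, 108] for k=0..6.
The orbit structure of x ↦ 3x mod 343: 4 orbits of sizes [294, 42, 6, 1].
n − c = 343 − 4 = 339; sign = (−1)^339 = -1.

-1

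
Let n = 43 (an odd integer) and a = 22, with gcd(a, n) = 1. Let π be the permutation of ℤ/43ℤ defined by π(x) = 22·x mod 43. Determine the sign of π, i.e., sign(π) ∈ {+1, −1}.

-1

Start at x=11: 11 → 27 → 35 → 39 → 41 → 42 → 21 → … (one orbit).
The orbit structure of x ↦ 22x mod 43: 4 orbits of sizes [14, 14, 14, 1].
sign(π) = (−1)^{n − #cycles} = (−1)^{43−4} = (−1)^39 = -1.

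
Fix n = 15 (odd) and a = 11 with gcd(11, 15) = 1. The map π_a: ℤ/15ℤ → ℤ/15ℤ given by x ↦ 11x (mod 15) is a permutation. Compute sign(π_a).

-1

Start at x=11: 11 → 1 → 11 (one orbit).
The orbit structure of x ↦ 11x mod 15: 10 orbits of sizes [2, 2, 2, 2, 2, 1, 1, 1, 1, 1].
With 10 cycles on 15 points, sign = (−1)^{15−10} = -1.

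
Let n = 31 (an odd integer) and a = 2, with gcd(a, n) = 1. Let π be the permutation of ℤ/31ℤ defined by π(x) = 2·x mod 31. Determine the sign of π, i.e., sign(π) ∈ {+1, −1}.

+1

Trace 4: π^k(4) = [4, 8, 16, 1, 2] for k=0..4.
Cycle lengths of π_2 on ℤ/31ℤ: [5, 5, 5, 5, 5, 5, 1]; 7 cycles in total.
31 − 7 = 24 transpositions; sign(π) = (−1)^24 = +1.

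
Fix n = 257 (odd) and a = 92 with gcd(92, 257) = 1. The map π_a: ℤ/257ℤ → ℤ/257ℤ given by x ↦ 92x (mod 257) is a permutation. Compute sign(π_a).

Trace 129: π^k(129) = [129, 46, 120, 246, 16, 187, 242] for k=0..6.
The orbit structure of x ↦ 92x mod 257: 5 orbits of sizes [64, 64, 64, 64, 1].
257 − 5 = 252 transpositions; sign(π) = (−1)^252 = +1.

+1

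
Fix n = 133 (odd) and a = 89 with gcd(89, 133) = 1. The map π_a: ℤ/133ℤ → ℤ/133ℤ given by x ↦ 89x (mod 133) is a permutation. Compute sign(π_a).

Orbit of 27 under x↦89x: [27, 9, 3, 1, 89, 74, 69]… (length divides ord_133(89)).
Cycle lengths of π_89 on ℤ/133ℤ: [18, 18, 18, 18, 18, 18, 18, 6, 1]; 9 cycles in total.
9 cycles on 133: each ℓ→(−1)^(ℓ−1), product (−1)^124 = +1.
The Jacobi symbol (89|133) = +1 (Zolotarev) agrees.

+1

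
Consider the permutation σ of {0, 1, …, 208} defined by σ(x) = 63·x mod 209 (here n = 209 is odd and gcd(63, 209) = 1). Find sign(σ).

-1

Start at x=163: 163 → 28 → 92 → 153 → 25 → 112 → 159 → … (one orbit).
π_63 has 6 disjoint cycles with lengths [90, 90, 10, 9, 9, 1] on {0,…,208}.
With 6 cycles on 209 points, sign = (−1)^{209−6} = -1.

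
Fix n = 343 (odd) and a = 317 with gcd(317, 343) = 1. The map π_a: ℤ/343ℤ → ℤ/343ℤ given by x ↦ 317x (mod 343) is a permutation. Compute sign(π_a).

+1

Start at x=43: 43 → 254 → 256 → 204 → 184 → 18 → 218 → … (one orbit).
The orbit structure of x ↦ 317x mod 343: 7 orbits of sizes [147, 147, 21, 21, 3, 3, 1].
With 7 cycles on 343 points, sign = (−1)^{343−7} = +1.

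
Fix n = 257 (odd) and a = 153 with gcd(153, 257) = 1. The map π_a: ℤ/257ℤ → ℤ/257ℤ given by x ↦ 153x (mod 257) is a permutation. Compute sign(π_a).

Trace 184: π^k(184) = [184, 139, 193, 231, 134, 199, 121] for k=0..6.
Cycle type of π: 128×2 + 1; total 3 cycles.
3 cycles on 257: each ℓ→(−1)^(ℓ−1), product (−1)^254 = +1.

+1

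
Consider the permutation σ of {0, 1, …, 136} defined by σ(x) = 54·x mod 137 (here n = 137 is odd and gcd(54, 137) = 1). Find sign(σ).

-1

Start at x=37: 37 → 80 → 73 → 106 → 107 → 24 → 63 → … (one orbit).
Cycle type of π: 136 + 1; total 2 cycles.
137 − 2 = 135 transpositions; sign(π) = (−1)^135 = -1.
(54|137)_J = -1 (Zolotarev's lemma cross-check).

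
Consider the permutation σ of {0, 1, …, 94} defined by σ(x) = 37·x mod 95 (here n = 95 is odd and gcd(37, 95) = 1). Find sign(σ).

Orbit of 37 under x↦37x: [37, 39, 18, 1]… (length divides ord_95(37)).
Cycle type of π: 4×19 + 2×9 + 1; total 29 cycles.
29 cycles on 95: each ℓ→(−1)^(ℓ−1), product (−1)^66 = +1.
Check: (37/95) = +1 by Zolotarev.

+1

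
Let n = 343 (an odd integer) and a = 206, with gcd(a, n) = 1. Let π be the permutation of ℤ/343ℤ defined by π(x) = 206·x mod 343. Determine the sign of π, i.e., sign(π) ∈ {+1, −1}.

Trace 82: π^k(82) = [82, 85, 17, 72, 83, 291, 264] for k=0..6.
Cycle type of π: 294 + 42 + 6 + 1; total 4 cycles.
n − c = 343 − 4 = 339; sign = (−1)^339 = -1.

-1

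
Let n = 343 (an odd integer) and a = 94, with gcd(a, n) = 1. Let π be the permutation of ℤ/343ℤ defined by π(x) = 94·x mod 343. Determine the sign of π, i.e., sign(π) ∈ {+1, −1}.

-1

Trace 17: π^k(17) = [17, 226, 321, 333, 89, 134, 248] for k=0..6.
Cycle lengths of π_94 on ℤ/343ℤ: [294, 42, 6, 1]; 4 cycles in total.
sign(π) = (−1)^{n − #cycles} = (−1)^{343−4} = (−1)^339 = -1.
Via Zolotarev, sign(π_{94}) = (94|343) = -1.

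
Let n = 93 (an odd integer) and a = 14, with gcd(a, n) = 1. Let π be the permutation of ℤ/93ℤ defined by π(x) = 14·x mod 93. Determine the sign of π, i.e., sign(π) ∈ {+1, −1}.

-1

Trace 64: π^k(64) = [64, 59, 82, 32, 76, 41, 16] for k=0..6.
Cycle type of π: 30×2 + 15×2 + 2 + 1; total 6 cycles.
6 cycles on 93: each ℓ→(−1)^(ℓ−1), product (−1)^87 = -1.
Via Zolotarev, sign(π_{14}) = (14|93) = -1.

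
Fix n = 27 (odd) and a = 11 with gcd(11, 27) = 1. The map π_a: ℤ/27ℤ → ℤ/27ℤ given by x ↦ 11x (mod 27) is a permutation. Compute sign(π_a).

Orbit of 20 under x↦11x: [20, 4, 17, 25, 5, 1, 11]… (length divides ord_27(11)).
Decompose π into cycles: lengths [18, 6, 2, 1] (4 cycles, including the fixed point 0).
sign(π) = (−1)^{n − #cycles} = (−1)^{27−4} = (−1)^23 = -1.
(11|27)_J = -1 (Zolotarev's lemma cross-check).

-1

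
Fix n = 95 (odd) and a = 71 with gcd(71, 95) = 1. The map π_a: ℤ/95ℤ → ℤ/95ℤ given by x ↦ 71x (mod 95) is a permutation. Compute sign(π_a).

Orbit of 36 under x↦71x: [36, 86, 26, 41, 61, 56, 81]… (length divides ord_95(71)).
Cycle type of π: 18×5 + 1×5; total 10 cycles.
sign(π) = (−1)^{n − #cycles} = (−1)^{95−10} = (−1)^85 = -1.
Via Zolotarev, sign(π_{71}) = (71|95) = -1.

-1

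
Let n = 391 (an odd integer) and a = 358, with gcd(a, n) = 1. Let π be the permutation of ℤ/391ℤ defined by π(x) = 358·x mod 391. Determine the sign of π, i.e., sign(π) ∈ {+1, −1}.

Orbit of 154 under x↦358x: [154, 1, 358, 307, 35, 18, 188]… (length divides ord_391(358)).
51 cycles of lengths [11, 11, 11, 11, 11, 11, 11, 11, 11, 11, 11, 11, 11, 11, 11, 11, 11, 11, 11, 11, 11, 11, 11, 11, 11, 11, 11, 11, 11, 11, 11, 11, 11, 11, 1, 1, 1, 1, 1, 1, 1, 1, 1, 1, 1, 1, 1, 1, 1, 1, 1].
51 cycles on 391: each ℓ→(−1)^(ℓ−1), product (−1)^340 = +1.

+1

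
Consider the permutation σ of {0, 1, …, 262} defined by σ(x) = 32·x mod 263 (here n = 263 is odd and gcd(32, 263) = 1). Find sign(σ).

Start at x=234: 234 → 124 → 23 → 210 → 145 → 169 → 148 → … (one orbit).
3 cycles of lengths [131, 131, 1].
n − c = 263 − 3 = 260; sign = (−1)^260 = +1.

+1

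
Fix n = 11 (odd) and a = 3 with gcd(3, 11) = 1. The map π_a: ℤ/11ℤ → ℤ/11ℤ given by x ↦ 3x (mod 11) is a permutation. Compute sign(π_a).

Trace 1: π^k(1) = [1, 3, 9, 5, 4] for k=0..4.
3 cycles of lengths [5, 5, 1].
3 cycles on 11: each ℓ→(−1)^(ℓ−1), product (−1)^8 = +1.
The Jacobi symbol (3|11) = +1 (Zolotarev) agrees.

+1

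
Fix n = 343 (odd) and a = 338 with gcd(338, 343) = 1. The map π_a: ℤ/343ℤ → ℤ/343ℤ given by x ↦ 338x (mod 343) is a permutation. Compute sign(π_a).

+1

Orbit of 134 under x↦338x: [134, 16, 263, 57, 58, 53, 78]… (length divides ord_343(338)).
7 cycles of lengths [147, 147, 21, 21, 3, 3, 1].
n − c = 343 − 7 = 336; sign = (−1)^336 = +1.
Via Zolotarev, sign(π_{338}) = (338|343) = +1.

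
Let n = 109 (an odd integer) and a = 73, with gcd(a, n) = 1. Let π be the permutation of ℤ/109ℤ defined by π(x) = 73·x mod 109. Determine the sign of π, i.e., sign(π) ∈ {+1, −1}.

Orbit of 3 under x↦73x: [3, 1, 73, 97, 105, 35, 48]… (length divides ord_109(73)).
5 cycles of lengths [27, 27, 27, 27, 1].
Σ(ℓ_i−1) = 109−5 = 104; sign = (−1)^104 = +1.
Via Zolotarev, sign(π_{73}) = (73|109) = +1.

+1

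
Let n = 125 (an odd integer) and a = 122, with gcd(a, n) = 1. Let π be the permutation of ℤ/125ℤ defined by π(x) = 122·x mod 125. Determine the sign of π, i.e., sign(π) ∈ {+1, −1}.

Trace 88: π^k(88) = [88, 111, 42, 124, 3, 116, 27] for k=0..6.
The orbit structure of x ↦ 122x mod 125: 4 orbits of sizes [100, 20, 4, 1].
n − c = 125 − 4 = 121; sign = (−1)^121 = -1.
The Jacobi symbol (122|125) = -1 (Zolotarev) agrees.

-1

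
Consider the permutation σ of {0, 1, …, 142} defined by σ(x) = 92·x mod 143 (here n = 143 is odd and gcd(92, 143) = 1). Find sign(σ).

Start at x=27: 27 → 53 → 14 → 1 → 92 → 27 (one orbit).
The orbit structure of x ↦ 92x mod 143: 39 orbits of sizes [5, 5, 5, 5, 5, 5, 5, 5, 5, 5, 5, 5, 5, 5, 5, 5, 5, 5, 5, 5, 5, 5, 5, 5, 5, 5, 1, 1, 1, 1, 1, 1, 1, 1, 1, 1, 1, 1, 1].
Σ(ℓ_i−1) = 143−39 = 104; sign = (−1)^104 = +1.

+1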